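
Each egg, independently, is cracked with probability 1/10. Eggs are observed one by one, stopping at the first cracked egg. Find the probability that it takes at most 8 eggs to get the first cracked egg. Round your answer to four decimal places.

0.5695

Y = number of eggs to the first success; geometric, p = 0.10.
P(Y ≤ 8) = 1 − (1−p)^8 = 1 − 0.430467 = 0.569533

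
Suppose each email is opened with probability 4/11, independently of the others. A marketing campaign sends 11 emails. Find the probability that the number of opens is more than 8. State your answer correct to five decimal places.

X ~ Binomial(11, 0.363636); P(X ≥ 9) = Σ C(11,k) p^k (1−p)^(11−k) over k:
  k=9: C(11,9)·0.363636^9·0.636364^2 = 0.0024762
  k=10: C(11,10)·0.363636^10·0.636364^1 = 0.0002830
  k=11: C(11,11)·0.363636^11·0.636364^0 = 0.0000147
Total = 0.0027739

0.00277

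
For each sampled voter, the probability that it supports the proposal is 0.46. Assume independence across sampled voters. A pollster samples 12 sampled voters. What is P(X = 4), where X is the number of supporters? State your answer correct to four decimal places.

0.1602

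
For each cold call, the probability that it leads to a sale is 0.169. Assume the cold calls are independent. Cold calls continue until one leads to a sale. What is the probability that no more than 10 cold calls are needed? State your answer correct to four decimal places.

Y = number of cold calls to the first success; geometric, p = 0.169.
P(Y ≤ 10) = 1 − (1−p)^10 = 1 − 0.157040 = 0.842960

0.8430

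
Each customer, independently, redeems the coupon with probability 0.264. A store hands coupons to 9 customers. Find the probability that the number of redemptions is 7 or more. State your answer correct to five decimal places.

0.00191

X ~ Binomial(9, 0.264); P(X ≥ 7) = Σ C(9,k) p^k (1−p)^(9−k) over k:
  k=7: C(9,7)·0.264^7·0.736^2 = 0.0017430
  k=8: C(9,8)·0.264^8·0.736^1 = 0.0001563
  k=9: C(9,9)·0.264^9·0.736^0 = 0.0000062
Total = 0.0019055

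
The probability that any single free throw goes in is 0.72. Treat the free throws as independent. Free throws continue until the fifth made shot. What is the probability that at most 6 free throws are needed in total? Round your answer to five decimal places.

0.46438

Finishing within 6 free throws ⇔ at least 5 successes in the first 6. With X ~ Binomial(6, 0.72), P(Y ≤ 6) = 1 − P(X ≤ 4).
  k=0: C(6,0)·0.72^0·0.28^6 = 0.0004819
  k=1: C(6,1)·0.72^1·0.28^5 = 0.0074349
  k=2: C(6,2)·0.72^2·0.28^4 = 0.0477957
  k=3: C(6,3)·0.72^3·0.28^3 = 0.1638708
  k=4: C(6,4)·0.72^4·0.28^2 = 0.3160365
1 − 0.5356198 = 0.4643802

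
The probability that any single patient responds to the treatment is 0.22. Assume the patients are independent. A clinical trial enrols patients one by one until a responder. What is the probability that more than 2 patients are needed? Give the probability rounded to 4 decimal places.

0.6084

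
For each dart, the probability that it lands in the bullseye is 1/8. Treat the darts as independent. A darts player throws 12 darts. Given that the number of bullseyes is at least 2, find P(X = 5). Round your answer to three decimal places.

X ~ Binomial(12, 0.125). Want P(X=5 | X≥2) = P(X=5) / P(X≥2).
P(X=5) = C(12,5)·0.125^5·0.875^7 = 0.00949
P(X≥2) = 1 − 0.20142 − 0.34529 = 0.45330
Ratio = 0.00949 / 0.45330 = 0.02094

0.021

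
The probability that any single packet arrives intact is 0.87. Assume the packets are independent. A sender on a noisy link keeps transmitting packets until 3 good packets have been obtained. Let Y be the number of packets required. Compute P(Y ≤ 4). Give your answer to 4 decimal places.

0.9153

Finishing within 4 packets ⇔ at least 3 successes in the first 4. With X ~ Binomial(4, 0.87), P(Y ≤ 4) = 1 − P(X ≤ 2).
  k=0: C(4,0)·0.87^0·0.13^4 = 0.000286
  k=1: C(4,1)·0.87^1·0.13^3 = 0.007646
  k=2: C(4,2)·0.87^2·0.13^2 = 0.076750
1 − 0.084681 = 0.915319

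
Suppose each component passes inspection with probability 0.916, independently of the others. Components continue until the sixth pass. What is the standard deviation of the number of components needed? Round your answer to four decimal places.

0.7750

Y = total components until the sixth success; negative binomial with r=6, p=0.916.
SD(Y) = √[r(1−p)/p²] = √(0.600675) = 0.775032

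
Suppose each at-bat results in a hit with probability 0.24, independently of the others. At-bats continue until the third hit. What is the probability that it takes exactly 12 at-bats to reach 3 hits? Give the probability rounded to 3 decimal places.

0.064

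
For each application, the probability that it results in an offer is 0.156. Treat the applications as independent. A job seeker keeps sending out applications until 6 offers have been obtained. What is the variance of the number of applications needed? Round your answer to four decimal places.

208.0868

Y = total applications until the sixth success; negative binomial with r=6, p=0.156.
Var(Y) = r(1−p)/p² = 6·0.844 / 0.156² = 208.086785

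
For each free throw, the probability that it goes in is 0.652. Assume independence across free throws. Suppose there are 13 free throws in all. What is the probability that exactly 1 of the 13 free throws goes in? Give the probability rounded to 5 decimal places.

0.00003

X ~ Binomial(n=13, p=0.652).
P(X=1) = C(13,1) · p^1 · (1−p)^12
= 13 · 0.652 · 3.1546e-06 = 0.0000267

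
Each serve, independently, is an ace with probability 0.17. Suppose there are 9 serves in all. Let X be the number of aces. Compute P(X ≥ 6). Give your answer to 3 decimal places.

0.001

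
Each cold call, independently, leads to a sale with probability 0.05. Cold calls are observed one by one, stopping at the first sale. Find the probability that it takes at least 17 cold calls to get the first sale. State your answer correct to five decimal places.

0.44013

Y = number of cold calls to the first success; geometric, p = 0.05.
P(Y > 16) = P(first 16 all fail) = (1−p)^16 = 0.4401267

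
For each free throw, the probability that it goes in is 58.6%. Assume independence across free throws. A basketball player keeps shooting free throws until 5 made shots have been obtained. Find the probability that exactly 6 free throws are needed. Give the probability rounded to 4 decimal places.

0.1430

Y = trial on which the fifth success occurs; negative binomial, r=5, p=0.586.
P(Y=6) = C(5,4) · p^5 · (1−p)^1
= 5 · 0.069102 · 0.414 = 0.143040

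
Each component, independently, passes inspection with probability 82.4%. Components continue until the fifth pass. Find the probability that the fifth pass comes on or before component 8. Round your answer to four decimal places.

Finishing within 8 components ⇔ at least 5 successes in the first 8. With X ~ Binomial(8, 0.824), P(Y ≤ 8) = 1 − P(X ≤ 4).
  k=0: C(8,0)·0.824^0·0.176^8 = 0.000001
  k=1: C(8,1)·0.824^1·0.176^7 = 0.000034
  k=2: C(8,2)·0.824^2·0.176^6 = 0.000565
  k=3: C(8,3)·0.824^3·0.176^5 = 0.005291
  k=4: C(8,4)·0.824^4·0.176^4 = 0.030964
1 − 0.036855 = 0.963145

0.9631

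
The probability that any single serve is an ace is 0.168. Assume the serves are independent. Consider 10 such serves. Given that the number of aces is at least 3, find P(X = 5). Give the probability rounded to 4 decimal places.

0.0588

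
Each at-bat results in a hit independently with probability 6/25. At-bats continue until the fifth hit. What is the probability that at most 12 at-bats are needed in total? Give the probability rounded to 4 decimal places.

0.1377

Finishing within 12 at-bats ⇔ at least 5 successes in the first 12. With X ~ Binomial(12, 0.24), P(Y ≤ 12) = 1 − P(X ≤ 4).
  k=0: C(12,0)·0.24^0·0.76^12 = 0.037133
  k=1: C(12,1)·0.24^1·0.76^11 = 0.140716
  k=2: C(12,2)·0.24^2·0.76^10 = 0.244401
  k=3: C(12,3)·0.24^3·0.76^9 = 0.257264
  k=4: C(12,4)·0.24^4·0.76^8 = 0.182793
1 − 0.862306 = 0.137694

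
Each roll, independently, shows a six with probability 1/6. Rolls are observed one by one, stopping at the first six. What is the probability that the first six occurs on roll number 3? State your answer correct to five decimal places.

0.11574

Geometric (trials to first success), p = 0.166667.
P(Y = 3) = (1−p)^2 · p = 0.69444 · 0.166667 = 0.1157407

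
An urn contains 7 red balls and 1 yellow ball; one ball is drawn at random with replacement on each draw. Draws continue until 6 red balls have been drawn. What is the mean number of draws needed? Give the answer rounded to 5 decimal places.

Y = total draws until the sixth success; negative binomial with r=6, p=0.875.
E[Y] = r / p = 6 / 0.875 = 6.8571429

6.85714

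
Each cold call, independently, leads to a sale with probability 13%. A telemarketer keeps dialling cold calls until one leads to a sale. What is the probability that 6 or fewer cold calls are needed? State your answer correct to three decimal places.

Y = number of cold calls to the first success; geometric, p = 0.13.
P(Y ≤ 6) = 1 − (1−p)^6 = 1 − 0.43363 = 0.56637

0.566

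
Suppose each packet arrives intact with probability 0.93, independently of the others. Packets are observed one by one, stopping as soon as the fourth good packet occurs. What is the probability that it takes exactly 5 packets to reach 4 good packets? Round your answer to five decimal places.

Y = trial on which the fourth success occurs; negative binomial, r=4, p=0.93.
P(Y=5) = C(4,3) · p^4 · (1−p)^1
= 4 · 0.74805 · 0.07 = 0.2094546

0.20945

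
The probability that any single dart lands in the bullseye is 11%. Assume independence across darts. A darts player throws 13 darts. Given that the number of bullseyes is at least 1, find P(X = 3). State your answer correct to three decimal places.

0.152

X ~ Binomial(13, 0.11). Want P(X=3 | X≥1) = P(X=3) / P(X≥1).
P(X=3) = C(13,3)·0.11^3·0.89^10 = 0.11870
P(X≥1) = 1 − 0.21982 = 0.78018
Ratio = 0.11870 / 0.78018 = 0.15214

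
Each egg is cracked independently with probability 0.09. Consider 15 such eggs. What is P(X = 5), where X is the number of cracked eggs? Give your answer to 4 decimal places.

0.0069

X ~ Binomial(n=15, p=0.09).
P(X=5) = C(15,5) · p^5 · (1−p)^10
= 3003 · 5.9049e-06 · 0.38942 = 0.006905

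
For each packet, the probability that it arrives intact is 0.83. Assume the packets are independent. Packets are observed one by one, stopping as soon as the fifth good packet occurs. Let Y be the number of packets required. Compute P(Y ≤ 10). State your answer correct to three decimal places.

Finishing within 10 packets ⇔ at least 5 successes in the first 10. With X ~ Binomial(10, 0.83), P(Y ≤ 10) = 1 − P(X ≤ 4).
  k=0: C(10,0)·0.83^0·0.17^10 = 0.00000
  k=1: C(10,1)·0.83^1·0.17^9 = 0.00000
  k=2: C(10,2)·0.83^2·0.17^8 = 0.00002
  k=3: C(10,3)·0.83^3·0.17^7 = 0.00028
  k=4: C(10,4)·0.83^4·0.17^6 = 0.00241
1 − 0.00271 = 0.99729

0.997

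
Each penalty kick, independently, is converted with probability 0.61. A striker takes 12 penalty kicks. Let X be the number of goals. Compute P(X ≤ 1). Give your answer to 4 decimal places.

0.0002

X ~ Binomial(12, 0.61); P(X ≤ 1) = Σ C(12,k) p^k (1−p)^(12−k) over k:
  k=0: C(12,0)·0.61^0·0.39^12 = 0.000012
  k=1: C(12,1)·0.61^1·0.39^11 = 0.000232
Total = 0.000245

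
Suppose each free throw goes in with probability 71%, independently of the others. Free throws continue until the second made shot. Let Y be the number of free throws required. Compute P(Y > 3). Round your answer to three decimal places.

0.204

Needing more than 3 free throws ⇔ fewer than 2 successes in the first 3. With X ~ Binomial(3, 0.71), P(Y > 3) = P(X ≤ 1).
  k=0: C(3,0)·0.71^0·0.29^3 = 0.02439
  k=1: C(3,1)·0.71^1·0.29^2 = 0.17913
P(X ≤ 1) = 0.20352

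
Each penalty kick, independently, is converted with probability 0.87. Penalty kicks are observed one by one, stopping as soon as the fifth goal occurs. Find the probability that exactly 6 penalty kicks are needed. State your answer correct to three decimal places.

0.324

Y = trial on which the fifth success occurs; negative binomial, r=5, p=0.87.
P(Y=6) = C(5,4) · p^5 · (1−p)^1
= 5 · 0.49842 · 0.13 = 0.32397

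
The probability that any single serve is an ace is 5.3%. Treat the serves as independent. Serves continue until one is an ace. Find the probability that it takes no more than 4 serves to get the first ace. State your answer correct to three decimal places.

Y = number of serves to the first success; geometric, p = 0.053.
P(Y ≤ 4) = 1 − (1−p)^4 = 1 − 0.80427 = 0.19573

0.196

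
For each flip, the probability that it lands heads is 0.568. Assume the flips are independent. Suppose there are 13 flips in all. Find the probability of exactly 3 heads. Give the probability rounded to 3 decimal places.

0.012

X ~ Binomial(n=13, p=0.568).
P(X=3) = C(13,3) · p^3 · (1−p)^10
= 286 · 0.18325 · 0.00022638 = 0.01186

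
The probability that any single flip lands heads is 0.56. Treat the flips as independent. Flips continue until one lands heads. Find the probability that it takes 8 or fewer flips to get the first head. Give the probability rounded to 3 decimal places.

0.999

Y = number of flips to the first success; geometric, p = 0.56.
P(Y ≤ 8) = 1 − (1−p)^8 = 1 − 0.00140 = 0.99860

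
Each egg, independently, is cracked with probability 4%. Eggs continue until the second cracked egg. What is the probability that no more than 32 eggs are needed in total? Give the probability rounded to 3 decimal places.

0.368

Finishing within 32 eggs ⇔ at least 2 successes in the first 32. With X ~ Binomial(32, 0.04), P(Y ≤ 32) = 1 − P(X ≤ 1).
  k=0: C(32,0)·0.04^0·0.96^32 = 0.27082
  k=1: C(32,1)·0.04^1·0.96^31 = 0.36109
1 − 0.63191 = 0.36809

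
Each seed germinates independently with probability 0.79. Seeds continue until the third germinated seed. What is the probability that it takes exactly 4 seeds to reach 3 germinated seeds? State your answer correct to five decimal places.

0.31061

Y = trial on which the third success occurs; negative binomial, r=3, p=0.79.
P(Y=4) = C(3,2) · p^3 · (1−p)^1
= 3 · 0.49304 · 0.21 = 0.3106146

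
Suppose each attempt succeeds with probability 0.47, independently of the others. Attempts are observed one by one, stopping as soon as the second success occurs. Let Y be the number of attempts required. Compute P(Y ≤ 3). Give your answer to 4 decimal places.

0.4551

Finishing within 3 attempts ⇔ at least 2 successes in the first 3. With X ~ Binomial(3, 0.47), P(Y ≤ 3) = 1 − P(X ≤ 1).
  k=0: C(3,0)·0.47^0·0.53^3 = 0.148877
  k=1: C(3,1)·0.47^1·0.53^2 = 0.396069
1 − 0.544946 = 0.455054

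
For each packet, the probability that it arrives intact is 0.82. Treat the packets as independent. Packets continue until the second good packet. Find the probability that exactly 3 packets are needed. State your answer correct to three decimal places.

0.242

Y = trial on which the second success occurs; negative binomial, r=2, p=0.82.
P(Y=3) = C(2,1) · p^2 · (1−p)^1
= 2 · 0.6724 · 0.18 = 0.24206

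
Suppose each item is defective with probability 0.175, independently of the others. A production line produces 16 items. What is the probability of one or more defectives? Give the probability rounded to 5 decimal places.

0.95395

P(at least one) = 1 − P(none) = 1 − (1 − 0.175)^16
= 1 − 0.0460536 = 0.9539464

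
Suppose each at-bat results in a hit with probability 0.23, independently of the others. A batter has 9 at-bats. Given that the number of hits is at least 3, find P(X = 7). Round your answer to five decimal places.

X ~ Binomial(9, 0.23). Want P(X=7 | X≥3) = P(X=7) / P(X≥3).
P(X=7) = C(9,7)·0.23^7·0.77^2 = 0.0007267
P(X≥3) = 1 − 0.0951517 − 0.2557974 − 0.3056281 = 0.3434228
Ratio = 0.0007267 / 0.3434228 = 0.0021162

0.00212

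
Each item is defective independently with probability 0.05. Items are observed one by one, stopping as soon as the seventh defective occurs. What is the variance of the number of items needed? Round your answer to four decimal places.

Y = total items until the seventh success; negative binomial with r=7, p=0.05.
Var(Y) = r(1−p)/p² = 7·0.95 / 0.05² = 2660.000000

2660.0000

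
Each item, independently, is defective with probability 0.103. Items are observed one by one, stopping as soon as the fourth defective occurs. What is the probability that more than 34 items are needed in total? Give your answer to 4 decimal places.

Needing more than 34 items ⇔ fewer than 4 successes in the first 34. With X ~ Binomial(34, 0.103), P(Y > 34) = P(X ≤ 3).
  k=0: C(34,0)·0.103^0·0.897^34 = 0.024828
  k=1: C(34,1)·0.103^1·0.897^33 = 0.096932
  k=2: C(34,2)·0.103^2·0.897^32 = 0.183652
  k=3: C(34,3)·0.103^3·0.897^31 = 0.224941
P(X ≤ 3) = 0.530353

0.5304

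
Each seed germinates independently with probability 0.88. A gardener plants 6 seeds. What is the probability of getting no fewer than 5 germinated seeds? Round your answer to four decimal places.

X ~ Binomial(6, 0.88); P(X ≥ 5) = Σ C(6,k) p^k (1−p)^(6−k) over k:
  k=5: C(6,5)·0.88^5·0.12^1 = 0.379967
  k=6: C(6,6)·0.88^6·0.12^0 = 0.464404
Total = 0.844371

0.8444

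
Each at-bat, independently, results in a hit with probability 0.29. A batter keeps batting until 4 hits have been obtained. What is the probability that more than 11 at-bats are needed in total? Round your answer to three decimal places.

0.599

Needing more than 11 at-bats ⇔ fewer than 4 successes in the first 11. With X ~ Binomial(11, 0.29), P(Y > 11) = P(X ≤ 3).
  k=0: C(11,0)·0.29^0·0.71^11 = 0.02311
  k=1: C(11,1)·0.29^1·0.71^10 = 0.10384
  k=2: C(11,2)·0.29^2·0.71^9 = 0.21207
  k=3: C(11,3)·0.29^3·0.71^8 = 0.25986
P(X ≤ 3) = 0.59889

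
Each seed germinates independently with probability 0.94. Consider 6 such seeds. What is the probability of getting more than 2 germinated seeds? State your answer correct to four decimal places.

0.9998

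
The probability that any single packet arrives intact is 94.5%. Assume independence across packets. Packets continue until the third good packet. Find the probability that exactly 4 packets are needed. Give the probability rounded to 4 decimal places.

0.1392

Y = trial on which the third success occurs; negative binomial, r=3, p=0.945.
P(Y=4) = C(3,2) · p^3 · (1−p)^1
= 3 · 0.84391 · 0.055 = 0.139245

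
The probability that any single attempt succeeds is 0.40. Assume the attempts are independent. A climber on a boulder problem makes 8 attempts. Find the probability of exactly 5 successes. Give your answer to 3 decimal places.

0.124

X ~ Binomial(n=8, p=0.40).
P(X=5) = C(8,5) · p^5 · (1−p)^3
= 56 · 0.01024 · 0.216 = 0.12386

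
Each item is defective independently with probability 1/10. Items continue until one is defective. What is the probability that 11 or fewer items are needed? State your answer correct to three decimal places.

0.686

Y = number of items to the first success; geometric, p = 0.10.
P(Y ≤ 11) = 1 − (1−p)^11 = 1 − 0.31381 = 0.68619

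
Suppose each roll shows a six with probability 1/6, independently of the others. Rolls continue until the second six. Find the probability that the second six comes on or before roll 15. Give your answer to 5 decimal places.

0.74038

Finishing within 15 rolls ⇔ at least 2 successes in the first 15. With X ~ Binomial(15, 0.166667), P(Y ≤ 15) = 1 − P(X ≤ 1).
  k=0: C(15,0)·0.166667^0·0.833333^15 = 0.0649055
  k=1: C(15,1)·0.166667^1·0.833333^14 = 0.1947164
1 − 0.2596219 = 0.7403781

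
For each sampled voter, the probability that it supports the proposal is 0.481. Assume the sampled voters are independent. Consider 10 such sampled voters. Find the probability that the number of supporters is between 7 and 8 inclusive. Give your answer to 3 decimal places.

0.135

X ~ Binomial(10, 0.481); P(7 ≤ X ≤ 8) = Σ C(10,k) p^k (1−p)^(10−k) over k:
  k=7: C(10,7)·0.481^7·0.519^3 = 0.09993
  k=8: C(10,8)·0.481^8·0.519^2 = 0.03473
Total = 0.13466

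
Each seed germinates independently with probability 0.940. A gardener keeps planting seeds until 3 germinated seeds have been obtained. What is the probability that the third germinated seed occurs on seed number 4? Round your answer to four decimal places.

Y = trial on which the third success occurs; negative binomial, r=3, p=0.94.
P(Y=4) = C(3,2) · p^3 · (1−p)^1
= 3 · 0.83058 · 0.06 = 0.149505

0.1495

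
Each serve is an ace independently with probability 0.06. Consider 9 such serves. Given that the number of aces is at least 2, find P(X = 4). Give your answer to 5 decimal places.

X ~ Binomial(9, 0.06). Want P(X=4 | X≥2) = P(X=4) / P(X≥2).
P(X=4) = C(9,4)·0.06^4·0.94^5 = 0.0011984
P(X≥2) = 1 − 0.5729948 − 0.3291672 = 0.0978380
Ratio = 0.0011984 / 0.0978380 = 0.0122492

0.01225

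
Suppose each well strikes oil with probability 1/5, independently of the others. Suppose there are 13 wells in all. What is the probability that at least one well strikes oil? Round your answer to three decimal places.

P(at least one) = 1 − P(none) = 1 − (1 − 0.20)^13
= 1 − 0.05498 = 0.94502

0.945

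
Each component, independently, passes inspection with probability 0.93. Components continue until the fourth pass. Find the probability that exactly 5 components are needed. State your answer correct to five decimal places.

Y = trial on which the fourth success occurs; negative binomial, r=4, p=0.93.
P(Y=5) = C(4,3) · p^4 · (1−p)^1
= 4 · 0.74805 · 0.07 = 0.2094546

0.20945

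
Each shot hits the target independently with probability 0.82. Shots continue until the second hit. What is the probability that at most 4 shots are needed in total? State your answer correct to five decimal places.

0.97982

Finishing within 4 shots ⇔ at least 2 successes in the first 4. With X ~ Binomial(4, 0.82), P(Y ≤ 4) = 1 − P(X ≤ 1).
  k=0: C(4,0)·0.82^0·0.18^4 = 0.0010498
  k=1: C(4,1)·0.82^1·0.18^3 = 0.0191290
1 − 0.0201787 = 0.9798213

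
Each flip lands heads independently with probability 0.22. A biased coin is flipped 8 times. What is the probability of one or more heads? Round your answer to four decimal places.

P(at least one) = 1 − P(none) = 1 − (1 − 0.22)^8
= 1 − 0.137011 = 0.862989

0.8630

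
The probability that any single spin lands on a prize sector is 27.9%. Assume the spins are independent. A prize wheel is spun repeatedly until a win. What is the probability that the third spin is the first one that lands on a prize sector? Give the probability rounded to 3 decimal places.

0.145

Geometric (trials to first success), p = 0.279.
P(Y = 3) = (1−p)^2 · p = 0.51984 · 0.279 = 0.14504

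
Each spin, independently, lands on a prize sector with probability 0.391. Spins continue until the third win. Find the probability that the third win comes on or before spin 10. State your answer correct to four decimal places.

0.8178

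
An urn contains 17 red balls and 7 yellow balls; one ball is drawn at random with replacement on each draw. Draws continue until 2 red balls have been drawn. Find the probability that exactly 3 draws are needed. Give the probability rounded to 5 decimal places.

0.29268

Y = trial on which the second success occurs; negative binomial, r=2, p=0.708333.
P(Y=3) = C(2,1) · p^2 · (1−p)^1
= 2 · 0.50174 · 0.29167 = 0.2926794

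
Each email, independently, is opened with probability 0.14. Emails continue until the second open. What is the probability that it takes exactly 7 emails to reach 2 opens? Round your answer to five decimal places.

0.05532

Y = trial on which the second success occurs; negative binomial, r=2, p=0.14.
P(Y=7) = C(6,1) · p^2 · (1−p)^5
= 6 · 0.0196 · 0.47043 = 0.0553222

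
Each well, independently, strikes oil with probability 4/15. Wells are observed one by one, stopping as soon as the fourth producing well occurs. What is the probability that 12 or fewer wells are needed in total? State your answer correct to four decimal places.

0.4033

Finishing within 12 wells ⇔ at least 4 successes in the first 12. With X ~ Binomial(12, 0.266667), P(Y ≤ 12) = 1 − P(X ≤ 3).
  k=0: C(12,0)·0.266667^0·0.733333^12 = 0.024189
  k=1: C(12,1)·0.266667^1·0.733333^11 = 0.105552
  k=2: C(12,2)·0.266667^2·0.733333^10 = 0.211104
  k=3: C(12,3)·0.266667^3·0.733333^9 = 0.255883
1 − 0.596728 = 0.403272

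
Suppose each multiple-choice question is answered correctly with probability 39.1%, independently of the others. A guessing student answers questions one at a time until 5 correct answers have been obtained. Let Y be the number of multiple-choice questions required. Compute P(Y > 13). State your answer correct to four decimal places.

Needing more than 13 multiple-choice questions ⇔ fewer than 5 successes in the first 13. With X ~ Binomial(13, 0.391), P(Y > 13) = P(X ≤ 4).
  k=0: C(13,0)·0.391^0·0.609^13 = 0.001585
  k=1: C(13,1)·0.391^1·0.609^12 = 0.013229
  k=2: C(13,2)·0.391^2·0.609^11 = 0.050961
  k=3: C(13,3)·0.391^3·0.609^10 = 0.119969
  k=4: C(13,4)·0.391^4·0.609^9 = 0.192561
P(X ≤ 4) = 0.378305

0.3783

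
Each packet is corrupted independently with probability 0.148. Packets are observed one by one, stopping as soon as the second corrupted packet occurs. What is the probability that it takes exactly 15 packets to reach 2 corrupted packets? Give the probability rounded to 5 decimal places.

0.03823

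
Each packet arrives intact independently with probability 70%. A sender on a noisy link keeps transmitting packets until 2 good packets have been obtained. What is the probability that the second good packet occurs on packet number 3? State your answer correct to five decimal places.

0.29400

Y = trial on which the second success occurs; negative binomial, r=2, p=0.70.
P(Y=3) = C(2,1) · p^2 · (1−p)^1
= 2 · 0.49 · 0.3 = 0.2940000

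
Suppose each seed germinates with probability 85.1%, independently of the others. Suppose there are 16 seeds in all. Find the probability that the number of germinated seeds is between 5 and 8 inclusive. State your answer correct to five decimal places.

X ~ Binomial(16, 0.851); P(5 ≤ X ≤ 8) = Σ C(16,k) p^k (1−p)^(16−k) over k:
  k=5: C(16,5)·0.851^5·0.149^11 = 0.0000016
  k=6: C(16,6)·0.851^6·0.149^10 = 0.0000164
  k=7: C(16,7)·0.851^7·0.149^9 = 0.0001338
  k=8: C(16,8)·0.851^8·0.149^8 = 0.0008600
Total = 0.0010118

0.00101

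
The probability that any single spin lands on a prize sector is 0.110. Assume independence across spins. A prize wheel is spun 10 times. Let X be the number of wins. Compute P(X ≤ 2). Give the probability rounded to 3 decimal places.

X ~ Binomial(10, 0.11); P(X ≤ 2) = Σ C(10,k) p^k (1−p)^(10−k) over k:
  k=0: C(10,0)·0.11^0·0.89^10 = 0.31182
  k=1: C(10,1)·0.11^1·0.89^9 = 0.38539
  k=2: C(10,2)·0.11^2·0.89^8 = 0.21435
Total = 0.91156

0.912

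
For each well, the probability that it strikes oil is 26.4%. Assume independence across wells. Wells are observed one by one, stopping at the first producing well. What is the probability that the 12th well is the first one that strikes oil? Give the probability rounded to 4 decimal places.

Geometric (trials to first success), p = 0.264.
P(Y = 12) = (1−p)^11 · p = 0.034329 · 0.264 = 0.009063

0.0091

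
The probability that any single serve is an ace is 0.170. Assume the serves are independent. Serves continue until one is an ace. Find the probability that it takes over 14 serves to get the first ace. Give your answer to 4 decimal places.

0.0736

Y = number of serves to the first success; geometric, p = 0.17.
P(Y > 14) = P(first 14 all fail) = (1−p)^14 = 0.073637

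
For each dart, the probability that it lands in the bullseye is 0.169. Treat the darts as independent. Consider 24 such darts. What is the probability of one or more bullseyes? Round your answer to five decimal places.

P(at least one) = 1 − P(none) = 1 − (1 − 0.169)^24
= 1 − 0.0117605 = 0.9882395

0.98824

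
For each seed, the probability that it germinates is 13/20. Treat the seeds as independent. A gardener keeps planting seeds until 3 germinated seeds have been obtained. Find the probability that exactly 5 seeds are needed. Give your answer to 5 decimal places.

Y = trial on which the third success occurs; negative binomial, r=3, p=0.65.
P(Y=5) = C(4,2) · p^3 · (1−p)^2
= 6 · 0.27463 · 0.1225 = 0.2018494

0.20185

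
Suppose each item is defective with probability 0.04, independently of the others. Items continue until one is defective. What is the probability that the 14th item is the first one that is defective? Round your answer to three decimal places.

0.024

Geometric (trials to first success), p = 0.04.
P(Y = 14) = (1−p)^13 · p = 0.5882 · 0.04 = 0.02353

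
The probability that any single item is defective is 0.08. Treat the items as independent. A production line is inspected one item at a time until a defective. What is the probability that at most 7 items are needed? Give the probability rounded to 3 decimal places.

0.442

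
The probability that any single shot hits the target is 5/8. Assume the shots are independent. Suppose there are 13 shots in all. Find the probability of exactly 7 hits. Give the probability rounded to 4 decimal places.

0.1778

X ~ Binomial(n=13, p=0.625).
P(X=7) = C(13,7) · p^7 · (1−p)^6
= 1716 · 0.037253 · 0.0027809 = 0.177773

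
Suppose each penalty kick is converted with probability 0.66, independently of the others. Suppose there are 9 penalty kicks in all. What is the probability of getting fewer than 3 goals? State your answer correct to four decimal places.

X ~ Binomial(9, 0.66); P(X ≤ 2) = Σ C(9,k) p^k (1−p)^(9−k) over k:
  k=0: C(9,0)·0.66^0·0.34^9 = 0.000061
  k=1: C(9,1)·0.66^1·0.34^8 = 0.001061
  k=2: C(9,2)·0.66^2·0.34^7 = 0.008237
Total = 0.009358

0.0094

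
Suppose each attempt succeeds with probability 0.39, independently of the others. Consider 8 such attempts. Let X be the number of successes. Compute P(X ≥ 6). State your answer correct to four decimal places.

X ~ Binomial(8, 0.39); P(X ≥ 6) = Σ C(8,k) p^k (1−p)^(8−k) over k:
  k=6: C(8,6)·0.39^6·0.61^2 = 0.036661
  k=7: C(8,7)·0.39^7·0.61^1 = 0.006697
  k=8: C(8,8)·0.39^8·0.61^0 = 0.000535
Total = 0.043893

0.0439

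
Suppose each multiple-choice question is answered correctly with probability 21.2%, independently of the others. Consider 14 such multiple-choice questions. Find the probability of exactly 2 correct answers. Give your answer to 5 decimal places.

0.23444

X ~ Binomial(n=14, p=0.212).
P(X=2) = C(14,2) · p^2 · (1−p)^12
= 91 · 0.044944 · 0.057321 = 0.2344378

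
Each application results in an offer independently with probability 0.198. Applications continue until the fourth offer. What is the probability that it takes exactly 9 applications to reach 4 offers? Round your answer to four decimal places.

Y = trial on which the fourth success occurs; negative binomial, r=4, p=0.198.
P(Y=9) = C(8,3) · p^4 · (1−p)^5
= 56 · 0.001537 · 0.3318 = 0.028558

0.0286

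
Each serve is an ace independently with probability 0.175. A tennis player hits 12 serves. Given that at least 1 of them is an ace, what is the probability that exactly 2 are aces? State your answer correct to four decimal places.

0.3278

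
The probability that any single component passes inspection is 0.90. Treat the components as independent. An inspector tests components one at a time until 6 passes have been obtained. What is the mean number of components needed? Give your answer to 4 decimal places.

Y = total components until the sixth success; negative binomial with r=6, p=0.90.
E[Y] = r / p = 6 / 0.90 = 6.666667

6.6667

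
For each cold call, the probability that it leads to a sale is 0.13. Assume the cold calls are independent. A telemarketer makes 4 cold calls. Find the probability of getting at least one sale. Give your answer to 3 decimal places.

0.427

P(at least one) = 1 − P(none) = 1 − (1 − 0.13)^4
= 1 − 0.57290 = 0.42710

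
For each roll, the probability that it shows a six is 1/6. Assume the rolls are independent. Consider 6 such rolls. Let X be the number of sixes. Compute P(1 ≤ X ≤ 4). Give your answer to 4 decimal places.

X ~ Binomial(6, 0.166667); P(1 ≤ X ≤ 4) = Σ C(6,k) p^k (1−p)^(6−k) over k:
  k=1: C(6,1)·0.166667^1·0.833333^5 = 0.401878
  k=2: C(6,2)·0.166667^2·0.833333^4 = 0.200939
  k=3: C(6,3)·0.166667^3·0.833333^3 = 0.053584
  k=4: C(6,4)·0.166667^4·0.833333^2 = 0.008038
Total = 0.664438

0.6644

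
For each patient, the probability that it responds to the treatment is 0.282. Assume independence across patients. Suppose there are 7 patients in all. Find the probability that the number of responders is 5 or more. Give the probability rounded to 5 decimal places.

0.02198

X ~ Binomial(7, 0.282); P(X ≥ 5) = Σ C(7,k) p^k (1−p)^(7−k) over k:
  k=5: C(7,5)·0.282^5·0.718^2 = 0.0193070
  k=6: C(7,6)·0.282^6·0.718^1 = 0.0025277
  k=7: C(7,7)·0.282^7·0.718^0 = 0.0001418
Total = 0.0219764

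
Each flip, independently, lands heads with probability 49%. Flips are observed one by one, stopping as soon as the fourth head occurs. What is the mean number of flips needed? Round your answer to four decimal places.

8.1633

Y = total flips until the fourth success; negative binomial with r=4, p=0.49.
E[Y] = r / p = 4 / 0.49 = 8.163265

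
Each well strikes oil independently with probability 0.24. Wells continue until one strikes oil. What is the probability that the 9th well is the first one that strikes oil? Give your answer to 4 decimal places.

Geometric (trials to first success), p = 0.24.
P(Y = 9) = (1−p)^8 · p = 0.1113 · 0.24 = 0.026713

0.0267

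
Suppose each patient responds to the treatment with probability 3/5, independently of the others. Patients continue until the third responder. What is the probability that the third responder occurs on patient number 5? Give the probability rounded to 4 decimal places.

0.2074

Y = trial on which the third success occurs; negative binomial, r=3, p=0.60.
P(Y=5) = C(4,2) · p^3 · (1−p)^2
= 6 · 0.216 · 0.16 = 0.207360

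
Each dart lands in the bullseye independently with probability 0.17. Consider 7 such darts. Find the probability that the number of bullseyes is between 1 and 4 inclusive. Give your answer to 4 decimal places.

0.7264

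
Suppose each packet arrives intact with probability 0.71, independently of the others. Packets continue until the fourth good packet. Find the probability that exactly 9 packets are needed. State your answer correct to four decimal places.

Y = trial on which the fourth success occurs; negative binomial, r=4, p=0.71.
P(Y=9) = C(8,3) · p^4 · (1−p)^5
= 56 · 0.25412 · 0.0020511 = 0.029188

0.0292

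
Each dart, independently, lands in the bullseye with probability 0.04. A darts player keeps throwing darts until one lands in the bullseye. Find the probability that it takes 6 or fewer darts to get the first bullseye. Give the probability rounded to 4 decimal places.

Y = number of darts to the first success; geometric, p = 0.04.
P(Y ≤ 6) = 1 − (1−p)^6 = 1 − 0.782758 = 0.217242

0.2172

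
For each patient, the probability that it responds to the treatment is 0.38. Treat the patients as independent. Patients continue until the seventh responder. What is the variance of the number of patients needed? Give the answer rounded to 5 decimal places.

Y = total patients until the seventh success; negative binomial with r=7, p=0.38.
Var(Y) = r(1−p)/p² = 7·0.62 / 0.38² = 30.0554017

30.05540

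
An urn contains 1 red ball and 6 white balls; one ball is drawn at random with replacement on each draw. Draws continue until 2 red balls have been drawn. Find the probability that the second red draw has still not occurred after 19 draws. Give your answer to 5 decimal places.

0.22274

Needing more than 19 draws ⇔ fewer than 2 successes in the first 19. With X ~ Binomial(19, 0.142857), P(Y > 19) = P(X ≤ 1).
  k=0: C(19,0)·0.142857^0·0.857143^19 = 0.0534578
  k=1: C(19,1)·0.142857^1·0.857143^18 = 0.1692830
P(X ≤ 1) = 0.2227408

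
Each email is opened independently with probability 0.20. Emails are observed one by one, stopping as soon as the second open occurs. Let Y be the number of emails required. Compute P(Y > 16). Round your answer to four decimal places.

Needing more than 16 emails ⇔ fewer than 2 successes in the first 16. With X ~ Binomial(16, 0.20), P(Y > 16) = P(X ≤ 1).
  k=0: C(16,0)·0.20^0·0.80^16 = 0.028147
  k=1: C(16,1)·0.20^1·0.80^15 = 0.112590
P(X ≤ 1) = 0.140737

0.1407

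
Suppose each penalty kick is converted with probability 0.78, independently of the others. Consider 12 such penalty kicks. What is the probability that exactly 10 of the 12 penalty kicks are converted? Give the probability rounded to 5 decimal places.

0.26628

X ~ Binomial(n=12, p=0.78).
P(X=10) = C(12,10) · p^10 · (1−p)^2
= 66 · 0.083358 · 0.0484 = 0.2662780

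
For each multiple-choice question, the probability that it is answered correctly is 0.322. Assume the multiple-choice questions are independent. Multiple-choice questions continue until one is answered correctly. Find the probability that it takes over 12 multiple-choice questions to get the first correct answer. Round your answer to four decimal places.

Y = number of multiple-choice questions to the first success; geometric, p = 0.322.
P(Y > 12) = P(first 12 all fail) = (1−p)^12 = 0.009435

0.0094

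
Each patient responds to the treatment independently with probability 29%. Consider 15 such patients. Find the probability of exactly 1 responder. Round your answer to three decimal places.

X ~ Binomial(n=15, p=0.29).
P(X=1) = C(15,1) · p^1 · (1−p)^14
= 15 · 0.29 · 0.0082721 = 0.03598

0.036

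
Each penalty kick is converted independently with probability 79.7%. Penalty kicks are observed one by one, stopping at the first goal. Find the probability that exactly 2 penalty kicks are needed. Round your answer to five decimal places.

0.16179

Geometric (trials to first success), p = 0.797.
P(Y = 2) = (1−p)^1 · p = 0.203 · 0.797 = 0.1617910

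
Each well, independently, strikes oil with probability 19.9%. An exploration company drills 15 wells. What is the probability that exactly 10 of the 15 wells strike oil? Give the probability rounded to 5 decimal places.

X ~ Binomial(n=15, p=0.199).
P(X=10) = C(15,10) · p^10 · (1−p)^5
= 3003 · 9.7394e-08 · 0.32973 = 0.0000964

0.00010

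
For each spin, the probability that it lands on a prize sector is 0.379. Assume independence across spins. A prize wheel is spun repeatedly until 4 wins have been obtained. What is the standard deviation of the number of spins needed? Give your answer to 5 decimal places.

4.15850

Y = total spins until the fourth success; negative binomial with r=4, p=0.379.
SD(Y) = √[r(1−p)/p²] = √(17.2931127) = 4.1584989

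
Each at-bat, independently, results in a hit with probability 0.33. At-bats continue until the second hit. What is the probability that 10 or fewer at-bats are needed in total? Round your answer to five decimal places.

0.89199

Finishing within 10 at-bats ⇔ at least 2 successes in the first 10. With X ~ Binomial(10, 0.33), P(Y ≤ 10) = 1 − P(X ≤ 1).
  k=0: C(10,0)·0.33^0·0.67^10 = 0.0182284
  k=1: C(10,1)·0.33^1·0.67^9 = 0.0897816
1 − 0.1080099 = 0.8919901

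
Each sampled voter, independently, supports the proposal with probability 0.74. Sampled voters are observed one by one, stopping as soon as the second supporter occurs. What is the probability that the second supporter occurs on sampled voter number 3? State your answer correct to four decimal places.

0.2848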